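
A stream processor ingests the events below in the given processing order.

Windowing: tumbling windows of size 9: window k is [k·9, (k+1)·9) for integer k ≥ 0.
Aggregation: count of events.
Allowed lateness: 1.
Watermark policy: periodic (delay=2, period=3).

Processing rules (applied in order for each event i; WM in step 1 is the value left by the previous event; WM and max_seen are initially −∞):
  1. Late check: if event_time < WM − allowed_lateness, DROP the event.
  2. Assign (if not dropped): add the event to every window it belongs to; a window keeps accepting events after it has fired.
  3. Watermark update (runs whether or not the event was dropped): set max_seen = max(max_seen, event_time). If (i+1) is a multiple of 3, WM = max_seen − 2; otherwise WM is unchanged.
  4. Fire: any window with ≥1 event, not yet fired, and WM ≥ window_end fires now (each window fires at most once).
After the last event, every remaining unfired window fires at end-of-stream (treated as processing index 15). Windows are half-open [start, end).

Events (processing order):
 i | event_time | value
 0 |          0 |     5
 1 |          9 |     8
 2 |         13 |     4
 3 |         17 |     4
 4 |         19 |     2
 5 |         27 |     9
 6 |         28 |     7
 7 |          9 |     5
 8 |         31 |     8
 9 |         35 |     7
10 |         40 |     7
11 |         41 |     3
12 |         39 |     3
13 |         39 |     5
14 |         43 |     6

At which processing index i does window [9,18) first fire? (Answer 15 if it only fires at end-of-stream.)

5

i=0 t=0 v=5: → [0,9); WM=−∞
i=1 t=9 v=8: → [9,18); WM=−∞
i=2 t=13 v=4: → [9,18); WM=11; [0,9) fires=1
i=3 t=17 v=4: → [9,18); WM=11
i=4 t=19 v=2: → [18,27); WM=11
i=5 t=27 v=9: → [27,36); WM=25; [9,18) fires=3
i=6 t=28 v=7: → [27,36); WM=25
i=7 t=9 v=5: DROP (t<25-1); WM=25
i=8 t=31 v=8: → [27,36); WM=29; [18,27) fires=1
i=9 t=35 v=7: → [27,36); WM=29
i=10 t=40 v=7: → [36,45); WM=29
i=11 t=41 v=3: → [36,45); WM=39; [27,36) fires=4
i=12 t=39 v=3: → [36,45); WM=39
i=13 t=39 v=5: → [36,45); WM=39
i=14 t=43 v=6: → [36,45); WM=41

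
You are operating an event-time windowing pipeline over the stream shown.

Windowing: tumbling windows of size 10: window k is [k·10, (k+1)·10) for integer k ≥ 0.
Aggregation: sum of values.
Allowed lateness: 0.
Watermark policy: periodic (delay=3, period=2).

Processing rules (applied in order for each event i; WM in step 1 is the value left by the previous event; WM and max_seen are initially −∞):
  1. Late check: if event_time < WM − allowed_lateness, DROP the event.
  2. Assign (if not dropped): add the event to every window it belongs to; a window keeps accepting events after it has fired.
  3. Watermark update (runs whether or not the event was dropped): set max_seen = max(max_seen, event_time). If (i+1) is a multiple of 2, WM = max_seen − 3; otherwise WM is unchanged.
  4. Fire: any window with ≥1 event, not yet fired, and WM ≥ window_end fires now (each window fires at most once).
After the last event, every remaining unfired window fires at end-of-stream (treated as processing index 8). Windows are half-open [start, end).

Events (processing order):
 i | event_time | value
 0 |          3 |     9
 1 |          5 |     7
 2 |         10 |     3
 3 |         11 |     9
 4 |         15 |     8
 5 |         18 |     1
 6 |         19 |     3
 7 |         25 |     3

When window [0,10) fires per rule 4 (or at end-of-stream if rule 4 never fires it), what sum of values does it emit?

16

i=0 t=3 v=9: → [0,10); WM=−∞
i=1 t=5 v=7: → [0,10); WM=2
i=2 t=10 v=3: → [10,20); WM=2
i=3 t=11 v=9: → [10,20); WM=8
i=4 t=15 v=8: → [10,20); WM=8
i=5 t=18 v=1: → [10,20); WM=15; [0,10) fires=16
i=6 t=19 v=3: → [10,20); WM=15
i=7 t=25 v=3: → [20,30); WM=22; [10,20) fires=24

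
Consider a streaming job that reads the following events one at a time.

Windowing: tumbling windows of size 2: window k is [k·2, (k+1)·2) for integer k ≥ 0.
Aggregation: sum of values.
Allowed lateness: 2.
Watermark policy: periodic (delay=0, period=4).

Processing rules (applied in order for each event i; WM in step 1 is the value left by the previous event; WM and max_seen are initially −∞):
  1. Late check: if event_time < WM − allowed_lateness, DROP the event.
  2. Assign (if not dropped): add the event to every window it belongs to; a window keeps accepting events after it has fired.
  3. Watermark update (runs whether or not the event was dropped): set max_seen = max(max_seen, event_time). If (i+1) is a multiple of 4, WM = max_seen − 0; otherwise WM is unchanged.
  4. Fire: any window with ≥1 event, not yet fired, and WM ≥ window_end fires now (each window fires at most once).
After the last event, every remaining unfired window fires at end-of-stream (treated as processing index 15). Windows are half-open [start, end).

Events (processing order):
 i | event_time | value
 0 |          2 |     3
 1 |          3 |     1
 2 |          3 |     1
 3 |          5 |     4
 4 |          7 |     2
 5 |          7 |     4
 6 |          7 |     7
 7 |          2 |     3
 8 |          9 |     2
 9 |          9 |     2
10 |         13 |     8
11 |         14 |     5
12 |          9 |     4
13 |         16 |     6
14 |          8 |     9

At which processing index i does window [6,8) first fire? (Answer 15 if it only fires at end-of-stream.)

i=0 t=2 v=3: → [2,4); WM=−∞
i=1 t=3 v=1: → [2,4); WM=−∞
i=2 t=3 v=1: → [2,4); WM=−∞
i=3 t=5 v=4: → [4,6); WM=5; [2,4) fires=5
i=4 t=7 v=2: → [6,8); WM=5
i=5 t=7 v=4: → [6,8); WM=5
i=6 t=7 v=7: → [6,8); WM=5
i=7 t=2 v=3: DROP (t<5-2); WM=7; [4,6) fires=4
i=8 t=9 v=2: → [8,10); WM=7
i=9 t=9 v=2: → [8,10); WM=7
i=10 t=13 v=8: → [12,14); WM=7
i=11 t=14 v=5: → [14,16); WM=14; [6,8) fires=13 [8,10) fires=4 [12,14) fires=8
i=12 t=9 v=4: DROP (t<14-2); WM=14
i=13 t=16 v=6: → [16,18); WM=14
i=14 t=8 v=9: DROP (t<14-2); WM=14

11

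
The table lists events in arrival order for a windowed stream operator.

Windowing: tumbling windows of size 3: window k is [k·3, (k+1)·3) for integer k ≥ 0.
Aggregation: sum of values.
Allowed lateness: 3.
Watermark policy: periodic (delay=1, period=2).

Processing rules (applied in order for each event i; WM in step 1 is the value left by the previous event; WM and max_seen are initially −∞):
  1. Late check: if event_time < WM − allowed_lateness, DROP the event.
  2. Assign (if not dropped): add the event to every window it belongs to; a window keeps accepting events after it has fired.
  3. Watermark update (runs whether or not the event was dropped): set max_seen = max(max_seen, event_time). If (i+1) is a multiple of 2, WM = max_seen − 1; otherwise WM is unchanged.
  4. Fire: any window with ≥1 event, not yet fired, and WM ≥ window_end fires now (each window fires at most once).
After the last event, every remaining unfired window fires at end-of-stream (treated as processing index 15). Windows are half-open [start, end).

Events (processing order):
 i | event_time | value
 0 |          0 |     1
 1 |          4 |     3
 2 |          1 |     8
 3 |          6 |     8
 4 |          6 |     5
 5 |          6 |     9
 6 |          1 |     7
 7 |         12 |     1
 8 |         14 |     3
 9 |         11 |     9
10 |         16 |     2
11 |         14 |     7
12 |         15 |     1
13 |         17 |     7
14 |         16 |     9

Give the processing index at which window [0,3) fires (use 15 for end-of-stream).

i=0 t=0 v=1: → [0,3); WM=−∞
i=1 t=4 v=3: → [3,6); WM=3; [0,3) fires=1
i=2 t=1 v=8: → [0,3); WM=3
i=3 t=6 v=8: → [6,9); WM=5
i=4 t=6 v=5: → [6,9); WM=5
i=5 t=6 v=9: → [6,9); WM=5
i=6 t=1 v=7: DROP (t<5-3); WM=5
i=7 t=12 v=1: → [12,15); WM=11; [3,6) fires=3 [6,9) fires=22
i=8 t=14 v=3: → [12,15); WM=11
i=9 t=11 v=9: → [9,12); WM=13; [9,12) fires=9
i=10 t=16 v=2: → [15,18); WM=13
i=11 t=14 v=7: → [12,15); WM=15; [12,15) fires=11
i=12 t=15 v=1: → [15,18); WM=15
i=13 t=17 v=7: → [15,18); WM=16
i=14 t=16 v=9: → [15,18); WM=16

1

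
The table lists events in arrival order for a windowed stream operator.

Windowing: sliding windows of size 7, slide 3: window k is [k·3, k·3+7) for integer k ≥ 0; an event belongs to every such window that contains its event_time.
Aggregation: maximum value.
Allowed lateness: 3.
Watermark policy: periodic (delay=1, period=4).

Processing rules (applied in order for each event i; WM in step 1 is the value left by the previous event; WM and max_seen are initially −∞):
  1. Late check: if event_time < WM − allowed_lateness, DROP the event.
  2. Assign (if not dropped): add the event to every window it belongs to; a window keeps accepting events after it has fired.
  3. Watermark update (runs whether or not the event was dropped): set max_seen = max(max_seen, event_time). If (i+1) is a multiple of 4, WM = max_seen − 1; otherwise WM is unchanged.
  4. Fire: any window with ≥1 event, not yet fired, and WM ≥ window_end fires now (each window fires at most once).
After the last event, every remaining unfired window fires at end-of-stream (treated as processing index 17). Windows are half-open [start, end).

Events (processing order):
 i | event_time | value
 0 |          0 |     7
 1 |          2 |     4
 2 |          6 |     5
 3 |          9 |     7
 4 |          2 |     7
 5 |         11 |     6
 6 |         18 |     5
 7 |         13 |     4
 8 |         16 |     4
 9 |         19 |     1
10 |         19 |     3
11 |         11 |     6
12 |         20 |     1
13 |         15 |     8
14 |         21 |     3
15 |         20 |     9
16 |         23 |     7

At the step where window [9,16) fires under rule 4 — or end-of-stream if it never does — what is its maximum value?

7

i=0 t=0 v=7: → [0,7); WM=−∞
i=1 t=2 v=4: → [0,7); WM=−∞
i=2 t=6 v=5: → [6,13),[3,10),[0,7); WM=−∞
i=3 t=9 v=7: → [9,16),[6,13),[3,10); WM=8; [0,7) fires=7
i=4 t=2 v=7: DROP (t<8-3); WM=8
i=5 t=11 v=6: → [9,16),[6,13); WM=8
i=6 t=18 v=5: → [18,25),[15,22),[12,19); WM=8
i=7 t=13 v=4: → [12,19),[9,16); WM=17; [3,10) fires=7 [6,13) fires=7 [9,16) fires=7
i=8 t=16 v=4: → [15,22),[12,19); WM=17
i=9 t=19 v=1: → [18,25),[15,22); WM=17
i=10 t=19 v=3: → [18,25),[15,22); WM=17
i=11 t=11 v=6: DROP (t<17-3); WM=18
i=12 t=20 v=1: → [18,25),[15,22); WM=18
i=13 t=15 v=8: → [15,22),[12,19),[9,16); WM=18
i=14 t=21 v=3: → [21,28),[18,25),[15,22); WM=18
i=15 t=20 v=9: → [18,25),[15,22); WM=20; [12,19) fires=8
i=16 t=23 v=7: → [21,28),[18,25); WM=20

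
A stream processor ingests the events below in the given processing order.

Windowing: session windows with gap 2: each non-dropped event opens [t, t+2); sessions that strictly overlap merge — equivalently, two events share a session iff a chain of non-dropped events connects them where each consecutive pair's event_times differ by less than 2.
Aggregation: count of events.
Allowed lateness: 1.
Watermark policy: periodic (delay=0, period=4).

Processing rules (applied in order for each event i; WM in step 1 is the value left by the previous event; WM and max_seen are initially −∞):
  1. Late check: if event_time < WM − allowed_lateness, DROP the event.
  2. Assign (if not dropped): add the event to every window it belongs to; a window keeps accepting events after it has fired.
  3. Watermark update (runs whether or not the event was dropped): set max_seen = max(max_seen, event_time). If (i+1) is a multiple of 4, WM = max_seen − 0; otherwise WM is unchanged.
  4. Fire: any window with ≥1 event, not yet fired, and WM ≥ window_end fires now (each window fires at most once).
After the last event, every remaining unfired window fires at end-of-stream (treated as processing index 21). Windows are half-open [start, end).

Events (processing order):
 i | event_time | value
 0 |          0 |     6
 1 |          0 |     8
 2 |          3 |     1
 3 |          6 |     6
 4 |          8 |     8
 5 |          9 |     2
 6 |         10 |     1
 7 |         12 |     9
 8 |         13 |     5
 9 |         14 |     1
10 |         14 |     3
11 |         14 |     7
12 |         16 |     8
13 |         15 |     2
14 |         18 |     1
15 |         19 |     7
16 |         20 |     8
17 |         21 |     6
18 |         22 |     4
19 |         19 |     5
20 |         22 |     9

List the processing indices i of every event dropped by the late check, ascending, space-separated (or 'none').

none

i=0 t=0 v=6: → [0,2); WM=−∞
i=1 t=0 v=8: → [0,2); WM=−∞
i=2 t=3 v=1: → [3,5); WM=−∞
i=3 t=6 v=6: → [6,8); WM=6
i=4 t=8 v=8: → [8,10); WM=6
i=5 t=9 v=2: → [8,11); WM=6
i=6 t=10 v=1: → [8,12); WM=6
i=7 t=12 v=9: → [12,14); WM=12
i=8 t=13 v=5: → [12,15); WM=12
i=9 t=14 v=1: → [12,16); WM=12
i=10 t=14 v=3: → [12,16); WM=12
i=11 t=14 v=7: → [12,16); WM=14
i=12 t=16 v=8: → [16,18); WM=14
i=13 t=15 v=2: → [12,18); WM=14
i=14 t=18 v=1: → [18,20); WM=14
i=15 t=19 v=7: → [18,21); WM=19
i=16 t=20 v=8: → [18,22); WM=19
i=17 t=21 v=6: → [18,23); WM=19
i=18 t=22 v=4: → [18,24); WM=19
i=19 t=19 v=5: → [18,24); WM=22
i=20 t=22 v=9: → [18,24); WM=22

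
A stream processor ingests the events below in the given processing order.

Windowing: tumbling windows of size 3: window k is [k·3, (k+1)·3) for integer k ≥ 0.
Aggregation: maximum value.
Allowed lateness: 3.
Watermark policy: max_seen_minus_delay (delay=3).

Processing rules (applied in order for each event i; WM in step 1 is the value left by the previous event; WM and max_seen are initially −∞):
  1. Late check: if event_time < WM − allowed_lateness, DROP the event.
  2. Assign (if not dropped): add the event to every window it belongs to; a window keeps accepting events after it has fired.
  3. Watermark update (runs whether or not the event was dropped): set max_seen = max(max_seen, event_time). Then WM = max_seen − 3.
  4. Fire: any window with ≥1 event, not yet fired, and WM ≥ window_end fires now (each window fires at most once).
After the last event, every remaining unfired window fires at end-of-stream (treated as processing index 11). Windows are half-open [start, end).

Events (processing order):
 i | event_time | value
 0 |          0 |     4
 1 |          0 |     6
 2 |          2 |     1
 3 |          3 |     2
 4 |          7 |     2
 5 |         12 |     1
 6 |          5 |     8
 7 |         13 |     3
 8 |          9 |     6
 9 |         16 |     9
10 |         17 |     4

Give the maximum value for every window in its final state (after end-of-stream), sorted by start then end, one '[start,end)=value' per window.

[0,3)=6 [3,6)=2 [6,9)=2 [9,12)=6 [12,15)=3 [15,18)=9

i=0 t=0 v=4: → [0,3); WM=-3
i=1 t=0 v=6: → [0,3); WM=-3
i=2 t=2 v=1: → [0,3); WM=-1
i=3 t=3 v=2: → [3,6); WM=0
i=4 t=7 v=2: → [6,9); WM=4; [0,3) fires=6
i=5 t=12 v=1: → [12,15); WM=9; [3,6) fires=2 [6,9) fires=2
i=6 t=5 v=8: DROP (t<9-3); WM=9
i=7 t=13 v=3: → [12,15); WM=10
i=8 t=9 v=6: → [9,12); WM=10
i=9 t=16 v=9: → [15,18); WM=13; [9,12) fires=6
i=10 t=17 v=4: → [15,18); WM=14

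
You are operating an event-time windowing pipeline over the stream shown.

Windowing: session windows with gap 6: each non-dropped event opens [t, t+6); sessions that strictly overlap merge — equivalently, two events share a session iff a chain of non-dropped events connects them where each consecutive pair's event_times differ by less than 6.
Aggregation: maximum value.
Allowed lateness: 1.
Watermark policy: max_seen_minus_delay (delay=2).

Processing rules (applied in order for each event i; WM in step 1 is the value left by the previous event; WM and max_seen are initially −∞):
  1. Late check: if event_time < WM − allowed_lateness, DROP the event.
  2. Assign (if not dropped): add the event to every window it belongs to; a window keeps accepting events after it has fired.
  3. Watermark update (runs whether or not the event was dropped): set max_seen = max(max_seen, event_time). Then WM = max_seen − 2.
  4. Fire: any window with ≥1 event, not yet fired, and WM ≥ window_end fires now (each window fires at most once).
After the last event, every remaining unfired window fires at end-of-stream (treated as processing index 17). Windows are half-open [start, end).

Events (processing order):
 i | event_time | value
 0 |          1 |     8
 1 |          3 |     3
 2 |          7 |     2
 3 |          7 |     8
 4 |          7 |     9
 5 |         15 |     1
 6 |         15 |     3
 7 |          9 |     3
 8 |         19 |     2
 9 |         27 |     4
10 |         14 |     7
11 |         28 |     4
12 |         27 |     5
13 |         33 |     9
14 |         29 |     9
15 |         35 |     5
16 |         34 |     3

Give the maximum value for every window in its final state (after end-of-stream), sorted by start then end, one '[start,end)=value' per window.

[1,13)=9 [15,25)=3 [27,41)=9

i=0 t=1 v=8: → [1,7); WM=-1
i=1 t=3 v=3: → [1,9); WM=1
i=2 t=7 v=2: → [1,13); WM=5
i=3 t=7 v=8: → [1,13); WM=5
i=4 t=7 v=9: → [1,13); WM=5
i=5 t=15 v=1: → [15,21); WM=13
i=6 t=15 v=3: → [15,21); WM=13
i=7 t=9 v=3: DROP (t<13-1); WM=13
i=8 t=19 v=2: → [15,25); WM=17
i=9 t=27 v=4: → [27,33); WM=25
i=10 t=14 v=7: DROP (t<25-1); WM=25
i=11 t=28 v=4: → [27,34); WM=26
i=12 t=27 v=5: → [27,34); WM=26
i=13 t=33 v=9: → [27,39); WM=31
i=14 t=29 v=9: DROP (t<31-1); WM=31
i=15 t=35 v=5: → [27,41); WM=33
i=16 t=34 v=3: → [27,41); WM=33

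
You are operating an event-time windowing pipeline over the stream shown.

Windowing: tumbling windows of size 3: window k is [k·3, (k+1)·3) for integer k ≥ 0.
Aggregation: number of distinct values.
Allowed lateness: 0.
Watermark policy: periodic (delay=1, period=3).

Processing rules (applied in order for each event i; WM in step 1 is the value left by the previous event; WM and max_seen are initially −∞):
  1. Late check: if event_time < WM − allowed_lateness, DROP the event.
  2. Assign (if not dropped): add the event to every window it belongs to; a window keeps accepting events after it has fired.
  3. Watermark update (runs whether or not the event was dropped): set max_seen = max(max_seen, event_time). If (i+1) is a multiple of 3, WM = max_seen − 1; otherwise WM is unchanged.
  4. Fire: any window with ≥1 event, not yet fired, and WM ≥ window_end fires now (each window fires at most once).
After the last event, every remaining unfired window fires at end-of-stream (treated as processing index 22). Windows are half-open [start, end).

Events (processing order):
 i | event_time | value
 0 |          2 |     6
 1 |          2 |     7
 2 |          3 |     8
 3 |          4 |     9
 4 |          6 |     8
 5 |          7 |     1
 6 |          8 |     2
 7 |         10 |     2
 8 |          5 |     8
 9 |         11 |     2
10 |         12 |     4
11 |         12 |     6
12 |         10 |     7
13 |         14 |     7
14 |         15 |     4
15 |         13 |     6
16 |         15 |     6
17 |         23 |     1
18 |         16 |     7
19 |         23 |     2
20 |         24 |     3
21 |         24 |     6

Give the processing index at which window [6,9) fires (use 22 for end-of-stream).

i=0 t=2 v=6: → [0,3); WM=−∞
i=1 t=2 v=7: → [0,3); WM=−∞
i=2 t=3 v=8: → [3,6); WM=2
i=3 t=4 v=9: → [3,6); WM=2
i=4 t=6 v=8: → [6,9); WM=2
i=5 t=7 v=1: → [6,9); WM=6; [0,3) fires=2 [3,6) fires=2
i=6 t=8 v=2: → [6,9); WM=6
i=7 t=10 v=2: → [9,12); WM=6
i=8 t=5 v=8: DROP (t<6-0); WM=9; [6,9) fires=3
i=9 t=11 v=2: → [9,12); WM=9
i=10 t=12 v=4: → [12,15); WM=9
i=11 t=12 v=6: → [12,15); WM=11
i=12 t=10 v=7: DROP (t<11-0); WM=11
i=13 t=14 v=7: → [12,15); WM=11
i=14 t=15 v=4: → [15,18); WM=14; [9,12) fires=1
i=15 t=13 v=6: DROP (t<14-0); WM=14
i=16 t=15 v=6: → [15,18); WM=14
i=17 t=23 v=1: → [21,24); WM=22; [12,15) fires=3 [15,18) fires=2
i=18 t=16 v=7: DROP (t<22-0); WM=22
i=19 t=23 v=2: → [21,24); WM=22
i=20 t=24 v=3: → [24,27); WM=23
i=21 t=24 v=6: → [24,27); WM=23

8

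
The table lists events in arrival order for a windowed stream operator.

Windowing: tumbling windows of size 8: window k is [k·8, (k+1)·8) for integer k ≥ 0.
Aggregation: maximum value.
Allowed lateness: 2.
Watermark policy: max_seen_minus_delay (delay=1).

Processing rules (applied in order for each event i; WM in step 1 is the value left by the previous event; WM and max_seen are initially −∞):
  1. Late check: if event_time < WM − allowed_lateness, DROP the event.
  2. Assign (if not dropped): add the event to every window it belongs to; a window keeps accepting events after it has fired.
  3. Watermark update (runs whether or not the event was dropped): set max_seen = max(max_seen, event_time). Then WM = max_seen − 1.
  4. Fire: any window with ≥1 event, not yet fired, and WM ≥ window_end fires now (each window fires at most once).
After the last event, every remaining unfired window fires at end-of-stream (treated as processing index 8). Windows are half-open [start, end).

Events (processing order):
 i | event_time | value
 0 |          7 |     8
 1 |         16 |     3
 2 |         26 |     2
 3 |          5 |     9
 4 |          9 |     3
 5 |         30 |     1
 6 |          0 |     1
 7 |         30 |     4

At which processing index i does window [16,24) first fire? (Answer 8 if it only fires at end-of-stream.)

i=0 t=7 v=8: → [0,8); WM=6
i=1 t=16 v=3: → [16,24); WM=15; [0,8) fires=8
i=2 t=26 v=2: → [24,32); WM=25; [16,24) fires=3
i=3 t=5 v=9: DROP (t<25-2); WM=25
i=4 t=9 v=3: DROP (t<25-2); WM=25
i=5 t=30 v=1: → [24,32); WM=29
i=6 t=0 v=1: DROP (t<29-2); WM=29
i=7 t=30 v=4: → [24,32); WM=29

2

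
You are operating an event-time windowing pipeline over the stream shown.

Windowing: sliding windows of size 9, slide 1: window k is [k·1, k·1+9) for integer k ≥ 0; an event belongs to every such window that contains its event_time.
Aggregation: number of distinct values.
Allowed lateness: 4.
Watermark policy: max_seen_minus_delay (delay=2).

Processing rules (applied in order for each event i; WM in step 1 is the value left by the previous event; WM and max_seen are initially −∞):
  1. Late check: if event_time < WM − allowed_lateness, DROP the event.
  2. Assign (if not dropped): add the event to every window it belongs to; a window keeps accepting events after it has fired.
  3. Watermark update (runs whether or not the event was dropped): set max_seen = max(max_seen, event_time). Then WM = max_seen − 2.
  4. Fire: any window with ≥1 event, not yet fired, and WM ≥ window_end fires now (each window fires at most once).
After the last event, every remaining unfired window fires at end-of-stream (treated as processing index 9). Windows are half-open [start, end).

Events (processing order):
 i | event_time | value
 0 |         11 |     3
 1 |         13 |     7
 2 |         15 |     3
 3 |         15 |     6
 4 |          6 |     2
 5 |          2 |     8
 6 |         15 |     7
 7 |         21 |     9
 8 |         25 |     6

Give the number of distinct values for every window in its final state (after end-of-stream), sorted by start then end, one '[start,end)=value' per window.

[3,12)=1 [4,13)=1 [5,14)=2 [6,15)=2 [7,16)=3 [8,17)=3 [9,18)=3 [10,19)=3 [11,20)=3 [12,21)=3 [13,22)=4 [14,23)=4 [15,24)=4 [16,25)=1 [17,26)=2 [18,27)=2 [19,28)=2 [20,29)=2 [21,30)=2 [22,31)=1 [23,32)=1 [24,33)=1 [25,34)=1

i=0 t=11 v=3: → [11,20),[10,19),[9,18),[8,17),[7,16),[6,15),[5,14),[4,13),[3,12); WM=9
i=1 t=13 v=7: → [13,22),[12,21),[11,20),[10,19),[9,18),[8,17),[7,16),[6,15),[5,14); WM=11
i=2 t=15 v=3: → [15,24),[14,23),[13,22),[12,21),[11,20),[10,19),[9,18),[8,17),[7,16); WM=13; [3,12) fires=1 [4,13) fires=1
i=3 t=15 v=6: → [15,24),[14,23),[13,22),[12,21),[11,20),[10,19),[9,18),[8,17),[7,16); WM=13
i=4 t=6 v=2: DROP (t<13-4); WM=13
i=5 t=2 v=8: DROP (t<13-4); WM=13
i=6 t=15 v=7: → [15,24),[14,23),[13,22),[12,21),[11,20),[10,19),[9,18),[8,17),[7,16); WM=13
i=7 t=21 v=9: → [21,30),[20,29),[19,28),[18,27),[17,26),[16,25),[15,24),[14,23),[13,22); WM=19; [5,14) fires=2 [6,15) fires=2 [7,16) fires=3 [8,17) fires=3 [9,18) fires=3 [10,19) fires=3
i=8 t=25 v=6: → [25,34),[24,33),[23,32),[22,31),[21,30),[20,29),[19,28),[18,27),[17,26); WM=23; [11,20) fires=3 [12,21) fires=3 [13,22) fires=4 [14,23) fires=4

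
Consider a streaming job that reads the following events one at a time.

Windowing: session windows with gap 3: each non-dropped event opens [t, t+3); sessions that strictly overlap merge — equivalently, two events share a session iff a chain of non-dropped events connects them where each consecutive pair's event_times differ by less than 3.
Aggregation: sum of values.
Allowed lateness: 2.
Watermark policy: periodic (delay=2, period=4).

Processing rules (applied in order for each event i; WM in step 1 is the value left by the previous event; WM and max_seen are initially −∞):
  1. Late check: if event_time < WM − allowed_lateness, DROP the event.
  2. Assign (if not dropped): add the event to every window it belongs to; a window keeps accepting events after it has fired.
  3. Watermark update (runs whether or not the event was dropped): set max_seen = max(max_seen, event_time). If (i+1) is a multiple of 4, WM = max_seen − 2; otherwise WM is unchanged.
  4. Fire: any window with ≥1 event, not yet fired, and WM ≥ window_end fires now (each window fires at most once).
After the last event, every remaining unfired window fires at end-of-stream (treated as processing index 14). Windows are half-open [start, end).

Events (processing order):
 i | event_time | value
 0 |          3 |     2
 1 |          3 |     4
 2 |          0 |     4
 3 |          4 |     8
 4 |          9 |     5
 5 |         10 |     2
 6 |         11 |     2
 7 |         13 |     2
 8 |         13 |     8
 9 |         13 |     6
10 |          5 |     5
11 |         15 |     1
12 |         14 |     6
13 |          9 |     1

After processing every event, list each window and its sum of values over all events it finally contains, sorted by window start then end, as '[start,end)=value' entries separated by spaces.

i=0 t=3 v=2: → [3,6); WM=−∞
i=1 t=3 v=4: → [3,6); WM=−∞
i=2 t=0 v=4: → [0,3); WM=−∞
i=3 t=4 v=8: → [3,7); WM=2
i=4 t=9 v=5: → [9,12); WM=2
i=5 t=10 v=2: → [9,13); WM=2
i=6 t=11 v=2: → [9,14); WM=2
i=7 t=13 v=2: → [9,16); WM=11
i=8 t=13 v=8: → [9,16); WM=11
i=9 t=13 v=6: → [9,16); WM=11
i=10 t=5 v=5: DROP (t<11-2); WM=11
i=11 t=15 v=1: → [9,18); WM=13
i=12 t=14 v=6: → [9,18); WM=13
i=13 t=9 v=1: DROP (t<13-2); WM=13

[0,3)=4 [3,7)=14 [9,18)=32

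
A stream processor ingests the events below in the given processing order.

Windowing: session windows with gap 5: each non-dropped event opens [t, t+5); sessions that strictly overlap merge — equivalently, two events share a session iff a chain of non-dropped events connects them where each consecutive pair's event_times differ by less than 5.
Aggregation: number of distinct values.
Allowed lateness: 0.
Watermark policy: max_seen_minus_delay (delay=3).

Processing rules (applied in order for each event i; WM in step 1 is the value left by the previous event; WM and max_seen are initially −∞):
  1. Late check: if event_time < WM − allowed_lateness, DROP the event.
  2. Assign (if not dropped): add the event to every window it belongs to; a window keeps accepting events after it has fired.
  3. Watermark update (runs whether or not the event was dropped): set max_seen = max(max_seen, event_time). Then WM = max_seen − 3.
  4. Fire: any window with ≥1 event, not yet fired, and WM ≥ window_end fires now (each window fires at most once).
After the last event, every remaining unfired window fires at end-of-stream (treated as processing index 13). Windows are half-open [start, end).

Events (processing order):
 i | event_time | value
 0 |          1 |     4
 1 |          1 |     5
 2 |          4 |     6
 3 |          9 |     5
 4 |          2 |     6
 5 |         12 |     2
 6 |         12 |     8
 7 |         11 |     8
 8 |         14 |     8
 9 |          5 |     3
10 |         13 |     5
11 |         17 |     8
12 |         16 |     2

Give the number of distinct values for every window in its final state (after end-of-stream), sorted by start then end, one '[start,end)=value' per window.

i=0 t=1 v=4: → [1,6); WM=-2
i=1 t=1 v=5: → [1,6); WM=-2
i=2 t=4 v=6: → [1,9); WM=1
i=3 t=9 v=5: → [9,14); WM=6
i=4 t=2 v=6: DROP (t<6-0); WM=6
i=5 t=12 v=2: → [9,17); WM=9
i=6 t=12 v=8: → [9,17); WM=9
i=7 t=11 v=8: → [9,17); WM=9
i=8 t=14 v=8: → [9,19); WM=11
i=9 t=5 v=3: DROP (t<11-0); WM=11
i=10 t=13 v=5: → [9,19); WM=11
i=11 t=17 v=8: → [9,22); WM=14
i=12 t=16 v=2: → [9,22); WM=14

[1,9)=3 [9,22)=3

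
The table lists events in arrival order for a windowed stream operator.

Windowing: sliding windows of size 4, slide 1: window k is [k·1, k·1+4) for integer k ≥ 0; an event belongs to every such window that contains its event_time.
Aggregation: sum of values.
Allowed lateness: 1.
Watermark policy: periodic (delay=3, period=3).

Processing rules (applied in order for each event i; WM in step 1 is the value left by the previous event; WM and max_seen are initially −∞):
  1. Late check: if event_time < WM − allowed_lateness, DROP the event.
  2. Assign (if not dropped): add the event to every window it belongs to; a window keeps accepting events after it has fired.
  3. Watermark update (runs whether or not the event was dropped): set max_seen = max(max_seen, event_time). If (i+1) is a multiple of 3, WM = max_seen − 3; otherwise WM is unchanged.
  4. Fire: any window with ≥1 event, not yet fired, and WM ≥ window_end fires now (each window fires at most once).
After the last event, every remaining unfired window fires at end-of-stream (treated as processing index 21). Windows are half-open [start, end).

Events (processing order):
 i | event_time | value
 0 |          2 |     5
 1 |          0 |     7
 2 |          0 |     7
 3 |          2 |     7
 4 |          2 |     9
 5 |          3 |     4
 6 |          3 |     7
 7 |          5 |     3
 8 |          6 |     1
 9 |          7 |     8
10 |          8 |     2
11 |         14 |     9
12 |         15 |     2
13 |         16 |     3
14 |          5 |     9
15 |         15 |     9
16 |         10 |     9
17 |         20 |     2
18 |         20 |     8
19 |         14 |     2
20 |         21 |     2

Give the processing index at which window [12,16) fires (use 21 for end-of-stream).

i=0 t=2 v=5: → [2,6),[1,5),[0,4); WM=−∞
i=1 t=0 v=7: → [0,4); WM=−∞
i=2 t=0 v=7: → [0,4); WM=-1
i=3 t=2 v=7: → [2,6),[1,5),[0,4); WM=-1
i=4 t=2 v=9: → [2,6),[1,5),[0,4); WM=-1
i=5 t=3 v=4: → [3,7),[2,6),[1,5),[0,4); WM=0
i=6 t=3 v=7: → [3,7),[2,6),[1,5),[0,4); WM=0
i=7 t=5 v=3: → [5,9),[4,8),[3,7),[2,6); WM=0
i=8 t=6 v=1: → [6,10),[5,9),[4,8),[3,7); WM=3
i=9 t=7 v=8: → [7,11),[6,10),[5,9),[4,8); WM=3
i=10 t=8 v=2: → [8,12),[7,11),[6,10),[5,9); WM=3
i=11 t=14 v=9: → [14,18),[13,17),[12,16),[11,15); WM=11; [0,4) fires=46 [1,5) fires=32 [2,6) fires=35 [3,7) fires=15 [4,8) fires=12 [5,9) fires=14 [6,10) fires=11 [7,11) fires=10
i=12 t=15 v=2: → [15,19),[14,18),[13,17),[12,16); WM=11
i=13 t=16 v=3: → [16,20),[15,19),[14,18),[13,17); WM=11
i=14 t=5 v=9: DROP (t<11-1); WM=13; [8,12) fires=2
i=15 t=15 v=9: → [15,19),[14,18),[13,17),[12,16); WM=13
i=16 t=10 v=9: DROP (t<13-1); WM=13
i=17 t=20 v=2: → [20,24),[19,23),[18,22),[17,21); WM=17; [11,15) fires=9 [12,16) fires=20 [13,17) fires=23
i=18 t=20 v=8: → [20,24),[19,23),[18,22),[17,21); WM=17
i=19 t=14 v=2: DROP (t<17-1); WM=17
i=20 t=21 v=2: → [21,25),[20,24),[19,23),[18,22); WM=18; [14,18) fires=23

17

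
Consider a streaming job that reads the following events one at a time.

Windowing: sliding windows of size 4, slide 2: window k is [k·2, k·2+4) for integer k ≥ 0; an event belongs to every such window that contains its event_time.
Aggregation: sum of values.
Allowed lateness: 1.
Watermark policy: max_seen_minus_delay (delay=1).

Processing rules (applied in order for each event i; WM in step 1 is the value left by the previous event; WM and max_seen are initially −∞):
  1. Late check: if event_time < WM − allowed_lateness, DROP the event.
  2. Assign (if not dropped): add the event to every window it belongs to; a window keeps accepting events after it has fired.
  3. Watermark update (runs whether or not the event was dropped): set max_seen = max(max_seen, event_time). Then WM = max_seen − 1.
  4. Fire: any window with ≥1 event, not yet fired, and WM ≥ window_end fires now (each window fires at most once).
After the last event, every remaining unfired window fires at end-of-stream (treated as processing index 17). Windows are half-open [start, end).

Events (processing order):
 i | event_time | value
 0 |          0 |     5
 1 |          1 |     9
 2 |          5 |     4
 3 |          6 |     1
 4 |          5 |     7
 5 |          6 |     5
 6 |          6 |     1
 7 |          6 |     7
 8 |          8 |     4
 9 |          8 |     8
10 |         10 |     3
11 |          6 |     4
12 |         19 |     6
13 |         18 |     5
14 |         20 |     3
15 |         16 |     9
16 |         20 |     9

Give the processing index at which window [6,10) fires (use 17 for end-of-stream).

i=0 t=0 v=5: → [0,4); WM=-1
i=1 t=1 v=9: → [0,4); WM=0
i=2 t=5 v=4: → [4,8),[2,6); WM=4; [0,4) fires=14
i=3 t=6 v=1: → [6,10),[4,8); WM=5
i=4 t=5 v=7: → [4,8),[2,6); WM=5
i=5 t=6 v=5: → [6,10),[4,8); WM=5
i=6 t=6 v=1: → [6,10),[4,8); WM=5
i=7 t=6 v=7: → [6,10),[4,8); WM=5
i=8 t=8 v=4: → [8,12),[6,10); WM=7; [2,6) fires=11
i=9 t=8 v=8: → [8,12),[6,10); WM=7
i=10 t=10 v=3: → [10,14),[8,12); WM=9; [4,8) fires=25
i=11 t=6 v=4: DROP (t<9-1); WM=9
i=12 t=19 v=6: → [18,22),[16,20); WM=18; [6,10) fires=26 [8,12) fires=15 [10,14) fires=3
i=13 t=18 v=5: → [18,22),[16,20); WM=18
i=14 t=20 v=3: → [20,24),[18,22); WM=19
i=15 t=16 v=9: DROP (t<19-1); WM=19
i=16 t=20 v=9: → [20,24),[18,22); WM=19

12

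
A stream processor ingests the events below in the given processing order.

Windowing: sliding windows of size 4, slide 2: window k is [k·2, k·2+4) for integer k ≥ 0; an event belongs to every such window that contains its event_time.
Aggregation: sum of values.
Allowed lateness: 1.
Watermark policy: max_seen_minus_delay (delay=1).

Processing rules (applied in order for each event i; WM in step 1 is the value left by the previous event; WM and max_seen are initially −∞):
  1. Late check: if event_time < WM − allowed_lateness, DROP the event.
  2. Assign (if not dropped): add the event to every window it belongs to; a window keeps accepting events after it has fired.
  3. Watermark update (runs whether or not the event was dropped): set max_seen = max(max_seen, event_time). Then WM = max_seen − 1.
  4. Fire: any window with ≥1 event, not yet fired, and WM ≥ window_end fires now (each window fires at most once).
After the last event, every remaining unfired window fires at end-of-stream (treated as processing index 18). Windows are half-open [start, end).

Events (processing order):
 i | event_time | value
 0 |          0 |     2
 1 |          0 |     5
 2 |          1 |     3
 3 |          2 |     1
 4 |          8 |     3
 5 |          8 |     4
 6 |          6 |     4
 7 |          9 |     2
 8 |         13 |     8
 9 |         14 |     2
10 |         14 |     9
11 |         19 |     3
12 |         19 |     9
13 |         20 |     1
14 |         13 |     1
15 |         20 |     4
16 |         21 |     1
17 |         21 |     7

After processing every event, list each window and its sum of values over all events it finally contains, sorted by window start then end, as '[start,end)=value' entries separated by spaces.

i=0 t=0 v=2: → [0,4); WM=-1
i=1 t=0 v=5: → [0,4); WM=-1
i=2 t=1 v=3: → [0,4); WM=0
i=3 t=2 v=1: → [2,6),[0,4); WM=1
i=4 t=8 v=3: → [8,12),[6,10); WM=7; [0,4) fires=11 [2,6) fires=1
i=5 t=8 v=4: → [8,12),[6,10); WM=7
i=6 t=6 v=4: → [6,10),[4,8); WM=7
i=7 t=9 v=2: → [8,12),[6,10); WM=8; [4,8) fires=4
i=8 t=13 v=8: → [12,16),[10,14); WM=12; [6,10) fires=13 [8,12) fires=9
i=9 t=14 v=2: → [14,18),[12,16); WM=13
i=10 t=14 v=9: → [14,18),[12,16); WM=13
i=11 t=19 v=3: → [18,22),[16,20); WM=18; [10,14) fires=8 [12,16) fires=19 [14,18) fires=11
i=12 t=19 v=9: → [18,22),[16,20); WM=18
i=13 t=20 v=1: → [20,24),[18,22); WM=19
i=14 t=13 v=1: DROP (t<19-1); WM=19
i=15 t=20 v=4: → [20,24),[18,22); WM=19
i=16 t=21 v=1: → [20,24),[18,22); WM=20; [16,20) fires=12
i=17 t=21 v=7: → [20,24),[18,22); WM=20

[0,4)=11 [2,6)=1 [4,8)=4 [6,10)=13 [8,12)=9 [10,14)=8 [12,16)=19 [14,18)=11 [16,20)=12 [18,22)=25 [20,24)=13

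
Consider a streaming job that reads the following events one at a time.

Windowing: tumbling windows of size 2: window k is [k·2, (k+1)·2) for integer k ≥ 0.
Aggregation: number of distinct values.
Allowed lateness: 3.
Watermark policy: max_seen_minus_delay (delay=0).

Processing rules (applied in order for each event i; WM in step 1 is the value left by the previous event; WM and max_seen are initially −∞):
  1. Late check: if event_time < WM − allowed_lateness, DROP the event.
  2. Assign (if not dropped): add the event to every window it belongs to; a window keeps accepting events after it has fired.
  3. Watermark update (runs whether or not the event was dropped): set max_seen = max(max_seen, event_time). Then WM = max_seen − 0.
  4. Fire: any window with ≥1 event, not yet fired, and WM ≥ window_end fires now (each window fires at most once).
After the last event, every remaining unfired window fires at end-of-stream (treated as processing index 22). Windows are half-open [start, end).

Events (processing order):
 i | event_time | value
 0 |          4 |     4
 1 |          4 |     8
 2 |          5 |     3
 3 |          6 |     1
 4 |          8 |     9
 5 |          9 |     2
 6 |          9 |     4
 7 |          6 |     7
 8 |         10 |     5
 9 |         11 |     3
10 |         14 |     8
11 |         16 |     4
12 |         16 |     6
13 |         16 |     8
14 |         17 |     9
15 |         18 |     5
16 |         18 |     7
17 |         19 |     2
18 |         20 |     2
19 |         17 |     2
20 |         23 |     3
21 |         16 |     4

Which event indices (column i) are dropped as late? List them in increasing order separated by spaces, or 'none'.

21

i=0 t=4 v=4: → [4,6); WM=4
i=1 t=4 v=8: → [4,6); WM=4
i=2 t=5 v=3: → [4,6); WM=5
i=3 t=6 v=1: → [6,8); WM=6; [4,6) fires=3
i=4 t=8 v=9: → [8,10); WM=8; [6,8) fires=1
i=5 t=9 v=2: → [8,10); WM=9
i=6 t=9 v=4: → [8,10); WM=9
i=7 t=6 v=7: → [6,8); WM=9
i=8 t=10 v=5: → [10,12); WM=10; [8,10) fires=3
i=9 t=11 v=3: → [10,12); WM=11
i=10 t=14 v=8: → [14,16); WM=14; [10,12) fires=2
i=11 t=16 v=4: → [16,18); WM=16; [14,16) fires=1
i=12 t=16 v=6: → [16,18); WM=16
i=13 t=16 v=8: → [16,18); WM=16
i=14 t=17 v=9: → [16,18); WM=17
i=15 t=18 v=5: → [18,20); WM=18; [16,18) fires=4
i=16 t=18 v=7: → [18,20); WM=18
i=17 t=19 v=2: → [18,20); WM=19
i=18 t=20 v=2: → [20,22); WM=20; [18,20) fires=3
i=19 t=17 v=2: → [16,18); WM=20
i=20 t=23 v=3: → [22,24); WM=23; [20,22) fires=1
i=21 t=16 v=4: DROP (t<23-3); WM=23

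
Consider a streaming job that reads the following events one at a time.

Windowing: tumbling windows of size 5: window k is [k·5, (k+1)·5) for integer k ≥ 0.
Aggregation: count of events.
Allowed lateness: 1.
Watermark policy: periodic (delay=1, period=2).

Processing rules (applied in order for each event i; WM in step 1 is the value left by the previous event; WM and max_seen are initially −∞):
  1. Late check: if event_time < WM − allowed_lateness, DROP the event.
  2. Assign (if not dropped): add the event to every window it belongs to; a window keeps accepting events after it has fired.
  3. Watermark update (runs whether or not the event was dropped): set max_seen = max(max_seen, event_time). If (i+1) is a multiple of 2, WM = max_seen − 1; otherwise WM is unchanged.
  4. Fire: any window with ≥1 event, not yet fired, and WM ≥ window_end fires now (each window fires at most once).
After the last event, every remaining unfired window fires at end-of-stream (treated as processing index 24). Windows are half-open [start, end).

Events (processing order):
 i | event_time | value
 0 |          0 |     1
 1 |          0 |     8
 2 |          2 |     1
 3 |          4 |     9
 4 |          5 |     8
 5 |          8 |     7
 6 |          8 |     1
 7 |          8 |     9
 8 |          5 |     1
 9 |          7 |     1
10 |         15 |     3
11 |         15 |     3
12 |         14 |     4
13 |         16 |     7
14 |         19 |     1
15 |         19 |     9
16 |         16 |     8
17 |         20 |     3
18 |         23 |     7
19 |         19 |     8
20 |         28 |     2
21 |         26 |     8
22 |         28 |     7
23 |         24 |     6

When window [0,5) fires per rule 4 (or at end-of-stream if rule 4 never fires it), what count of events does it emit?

4

i=0 t=0 v=1: → [0,5); WM=−∞
i=1 t=0 v=8: → [0,5); WM=-1
i=2 t=2 v=1: → [0,5); WM=-1
i=3 t=4 v=9: → [0,5); WM=3
i=4 t=5 v=8: → [5,10); WM=3
i=5 t=8 v=7: → [5,10); WM=7; [0,5) fires=4
i=6 t=8 v=1: → [5,10); WM=7
i=7 t=8 v=9: → [5,10); WM=7
i=8 t=5 v=1: DROP (t<7-1); WM=7
i=9 t=7 v=1: → [5,10); WM=7
i=10 t=15 v=3: → [15,20); WM=7
i=11 t=15 v=3: → [15,20); WM=14; [5,10) fires=5
i=12 t=14 v=4: → [10,15); WM=14
i=13 t=16 v=7: → [15,20); WM=15; [10,15) fires=1
i=14 t=19 v=1: → [15,20); WM=15
i=15 t=19 v=9: → [15,20); WM=18
i=16 t=16 v=8: DROP (t<18-1); WM=18
i=17 t=20 v=3: → [20,25); WM=19
i=18 t=23 v=7: → [20,25); WM=19
i=19 t=19 v=8: → [15,20); WM=22; [15,20) fires=6
i=20 t=28 v=2: → [25,30); WM=22
i=21 t=26 v=8: → [25,30); WM=27; [20,25) fires=2
i=22 t=28 v=7: → [25,30); WM=27
i=23 t=24 v=6: DROP (t<27-1); WM=27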